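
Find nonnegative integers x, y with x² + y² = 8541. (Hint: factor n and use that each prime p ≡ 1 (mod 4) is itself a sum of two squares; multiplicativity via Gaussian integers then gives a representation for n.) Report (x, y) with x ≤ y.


Step 1: Factor n = 8541 = 3^2 · 13 · 73.
Step 2: Check the mod-4 condition on each prime factor: 3 ≡ 3 (mod 4), exponent 2 (must be even); 13 ≡ 1 (mod 4), exponent 1; 73 ≡ 1 (mod 4), exponent 1.
All primes ≡ 3 (mod 4) appear to even exponent (or don't appear), so by the two-squares theorem n IS expressible as a sum of two squares.
Step 3: Build a representation. Group n = k² · m with k = 3 and m = 13 · 73 = 949 (a product of primes ≡ 1 (mod 4)); a representation of m scales to one of n via (k·x)² + (k·y)² = k²(x² + y²). Each prime p ≡ 1 (mod 4) is itself a sum of two squares; find a² by testing p − a² for a perfect square:
  13: 13 − 1² = 12, 13 − 2² = 9 = 3² ⇒ 13 = 2² + 3².
  73: 73 − 1² = 72, 73 − 2² = 69, 73 − 3² = 64 = 8² ⇒ 73 = 3² + 8².
  Combine using the Brahmagupta–Fibonacci identity (a² + b²)(c² + d²) = (ac − bd)² + (ad + bc)² = (ac + bd)² + (ad − bc)²:
  13 · 73 = 949: from (2² + 3²)(3² + 8²), take (2·3 − 3·8, 2·8 + 3·3) = (6 − 24, 16 + 9) = (-18, 25); dropping signs (only squares matter) gives (18, 25); check 18² + 25² = 324 + 625 = 949 ✓.
  Scale by k = 3: (3·18, 3·25) = (54, 75).
Step 4: Order so x ≤ y and verify: 54² + 75² = 2916 + 5625 = 8541 = n. ✓

n = 8541 = 54² + 75² (one valid representation with x ≤ y).


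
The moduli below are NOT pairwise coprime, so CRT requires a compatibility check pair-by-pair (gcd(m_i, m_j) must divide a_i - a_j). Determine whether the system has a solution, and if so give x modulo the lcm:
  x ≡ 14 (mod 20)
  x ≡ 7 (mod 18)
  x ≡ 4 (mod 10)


Moduli 20, 18, 10 are not pairwise coprime, so CRT works modulo lcm(m_i) when all pairwise compatibility conditions hold.
Pairwise compatibility: gcd(m_i, m_j) must divide a_i - a_j for every pair.
Merge one congruence at a time:
  Start: x ≡ 14 (mod 20).
  Combine with x ≡ 7 (mod 18): gcd(20, 18) = 2, and 7 - 14 = -7 is NOT divisible by 2.
    ⇒ system is inconsistent (no integer solution).

No solution (the system is inconsistent).


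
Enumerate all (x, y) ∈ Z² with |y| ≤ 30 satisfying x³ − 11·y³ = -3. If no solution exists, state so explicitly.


The equation is x³ - 11y³ = -3. For fixed y, x³ = 11·y³ − 3, so a solution requires the RHS to be a perfect cube.
Strategy: iterate y from -30 to 30, compute RHS = 11·y³ − 3, and check whether it is a (positive or negative) perfect cube.
Check small values of y:
  y = 0: RHS = -3 is not a perfect cube.
  y = 1: RHS = 8 = (2)³ ⇒ x = 2 works.
  y = -1: RHS = -14 is not a perfect cube.
  y = 2: RHS = 85 is not a perfect cube.
  y = -2: RHS = -91 is not a perfect cube.
  y = 3: RHS = 294 is not a perfect cube.
  y = -3: RHS = -300 is not a perfect cube.
Continuing the search up to |y| = 30 finds no further solutions beyond those listed.
Collected solutions: (2, 1).

Solutions (with |y| ≤ 30): (2, 1).


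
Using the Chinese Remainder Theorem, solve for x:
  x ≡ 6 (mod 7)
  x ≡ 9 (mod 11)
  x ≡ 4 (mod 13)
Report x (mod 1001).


Moduli 7, 11, 13 are pairwise coprime; by CRT there is a unique solution modulo M = 7 · 11 · 13 = 1001.
Solve pairwise, accumulating the modulus:
  Start with x ≡ 6 (mod 7).
  Combine with x ≡ 9 (mod 11): since gcd(7, 11) = 1, we get a unique residue mod 77.
    Write x = 6 + 7·t and substitute into x ≡ 9 (mod 11): 7·t ≡ 9 − 6 = 3 (mod 11).
    The inverse of 7 mod 11 is 8 (since 7·8 = 56 = 5·11 + 1), so t ≡ 8·3 = 24 ≡ 2 (mod 11).
    Then x = 6 + 7·2 = 20, valid modulo lcm(7, 11) = 77: x ≡ 20 (mod 77).
  Combine with x ≡ 4 (mod 13): since gcd(77, 13) = 1, we get a unique residue mod 1001.
    Write x = 20 + 77·t and substitute into x ≡ 4 (mod 13): 77·t ≡ 4 − 20 = -16 (mod 13).
    Reduce coefficients mod 13: 12·t ≡ 10 (mod 13).
    The inverse of 12 mod 13 is 12 (since 12·12 = 144 = 11·13 + 1), so t ≡ 12·10 = 120 ≡ 3 (mod 13).
    Then x = 20 + 77·3 = 251, valid modulo lcm(77, 13) = 1001: x ≡ 251 (mod 1001).
Verify: 251 mod 7 = 6 ✓, 251 mod 11 = 9 ✓, 251 mod 13 = 4 ✓.

x ≡ 251 (mod 1001).


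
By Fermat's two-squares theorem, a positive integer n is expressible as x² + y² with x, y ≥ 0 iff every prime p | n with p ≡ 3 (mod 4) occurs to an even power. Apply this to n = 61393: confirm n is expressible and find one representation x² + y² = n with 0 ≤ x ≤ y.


Step 1: Factor n = 61393 = 29^2 · 73.
Step 2: Check the mod-4 condition on each prime factor: 29 ≡ 1 (mod 4), exponent 2; 73 ≡ 1 (mod 4), exponent 1.
All primes ≡ 3 (mod 4) appear to even exponent (or don't appear), so by the two-squares theorem n IS expressible as a sum of two squares.
Step 3: Build a representation. Here n = 29 · 29 · 73 is a product of primes ≡ 1 (mod 4). Each prime p ≡ 1 (mod 4) is itself a sum of two squares; find a² by testing p − a² for a perfect square:
  29: 29 − 1² = 28, 29 − 2² = 25 = 5² ⇒ 29 = 2² + 5².
  73: 73 − 1² = 72, 73 − 2² = 69, 73 − 3² = 64 = 8² ⇒ 73 = 3² + 8².
  Combine using the Brahmagupta–Fibonacci identity (a² + b²)(c² + d²) = (ac − bd)² + (ad + bc)² = (ac + bd)² + (ad − bc)²:
  29 · 29 = 841: from (2² + 5²)(2² + 5²), take (2·2 − 5·5, 2·5 + 5·2) = (4 − 25, 10 + 10) = (-21, 20); dropping signs (only squares matter) gives (21, 20); check 21² + 20² = 441 + 400 = 841 ✓.
  841 · 73 = 61393: from (21² + 20²)(3² + 8²), take (21·3 − 20·8, 21·8 + 20·3) = (63 − 160, 168 + 60) = (-97, 228); dropping signs (only squares matter) gives (97, 228); check 97² + 228² = 9409 + 51984 = 61393 ✓.
Step 4: Order so x ≤ y and verify: 97² + 228² = 9409 + 51984 = 61393 = n. ✓

n = 61393 = 97² + 228² (one valid representation with x ≤ y).


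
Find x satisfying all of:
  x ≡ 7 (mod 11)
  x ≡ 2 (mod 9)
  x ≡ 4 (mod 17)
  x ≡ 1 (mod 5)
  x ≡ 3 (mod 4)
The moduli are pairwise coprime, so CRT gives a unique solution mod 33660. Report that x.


Product of moduli M = 11 · 9 · 17 · 5 · 4 = 33660.
Merge one congruence at a time:
  Start: x ≡ 7 (mod 11).
  Combine with x ≡ 2 (mod 9); new modulus lcm = 99.
    Write x = 7 + 11·t and substitute into x ≡ 2 (mod 9): 11·t ≡ 2 − 7 = -5 (mod 9).
    Reduce coefficients mod 9: 2·t ≡ 4 (mod 9).
    The inverse of 2 mod 9 is 5 (since 2·5 = 10 = 1·9 + 1), so t ≡ 5·4 = 20 ≡ 2 (mod 9).
    Then x = 7 + 11·2 = 29, valid modulo lcm(11, 9) = 99: x ≡ 29 (mod 99).
  Combine with x ≡ 4 (mod 17); new modulus lcm = 1683.
    Write x = 29 + 99·t and substitute into x ≡ 4 (mod 17): 99·t ≡ 4 − 29 = -25 (mod 17).
    Reduce coefficients mod 17: 14·t ≡ 9 (mod 17).
    The inverse of 14 mod 17 is 11 (since 14·11 = 154 = 9·17 + 1), so t ≡ 11·9 = 99 ≡ 14 (mod 17).
    Then x = 29 + 99·14 = 1415, valid modulo lcm(99, 17) = 1683: x ≡ 1415 (mod 1683).
  Combine with x ≡ 1 (mod 5); new modulus lcm = 8415.
    Write x = 1415 + 1683·t and substitute into x ≡ 1 (mod 5): 1683·t ≡ 1 − 1415 = -1414 (mod 5).
    Reduce coefficients mod 5: 3·t ≡ 1 (mod 5).
    The inverse of 3 mod 5 is 2 (since 3·2 = 6 = 1·5 + 1), so t ≡ 2·1 = 2 ≡ 2 (mod 5).
    Then x = 1415 + 1683·2 = 4781, valid modulo lcm(1683, 5) = 8415: x ≡ 4781 (mod 8415).
  Combine with x ≡ 3 (mod 4); new modulus lcm = 33660.
    Write x = 4781 + 8415·t and substitute into x ≡ 3 (mod 4): 8415·t ≡ 3 − 4781 = -4778 (mod 4).
    Reduce coefficients mod 4: 3·t ≡ 2 (mod 4).
    The inverse of 3 mod 4 is 3 (since 3·3 = 9 = 2·4 + 1), so t ≡ 3·2 = 6 ≡ 2 (mod 4).
    Then x = 4781 + 8415·2 = 21611, valid modulo lcm(8415, 4) = 33660: x ≡ 21611 (mod 33660).
Verify against each original: 21611 mod 11 = 7, 21611 mod 9 = 2, 21611 mod 17 = 4, 21611 mod 5 = 1, 21611 mod 4 = 3.

x ≡ 21611 (mod 33660).


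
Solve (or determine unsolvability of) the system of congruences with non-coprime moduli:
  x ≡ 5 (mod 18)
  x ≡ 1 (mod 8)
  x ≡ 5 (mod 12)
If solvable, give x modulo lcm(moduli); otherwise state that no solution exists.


Moduli 18, 8, 12 are not pairwise coprime, so CRT works modulo lcm(m_i) when all pairwise compatibility conditions hold.
Pairwise compatibility: gcd(m_i, m_j) must divide a_i - a_j for every pair.
Merge one congruence at a time:
  Start: x ≡ 5 (mod 18).
  Combine with x ≡ 1 (mod 8): gcd(18, 8) = 2; 1 - 5 = -4, which IS divisible by 2, so compatible.
    Write x = 5 + 18·t and substitute into x ≡ 1 (mod 8): 18·t ≡ 1 − 5 = -4 (mod 8).
    Divide the congruence (and modulus) by g = 2: 9·t ≡ -2 (mod 4).
    Reduce coefficients mod 4: 1·t ≡ 2 (mod 4).
    So t ≡ 2 (mod 4).
    Then x = 5 + 18·2 = 41, valid modulo lcm(18, 8) = 72: x ≡ 41 (mod 72).
  Combine with x ≡ 5 (mod 12): gcd(72, 12) = 12; 5 - 41 = -36, which IS divisible by 12, so compatible.
    Write x = 41 + 72·t and substitute into x ≡ 5 (mod 12): 72·t ≡ 5 − 41 = -36 (mod 12).
    Divide the congruence (and modulus) by g = 12: 6·t ≡ -3 (mod 1).
    Modulo 1 every t works; take t = 0.
    Then x = 41 + 72·0 = 41, valid modulo lcm(72, 12) = 72: x ≡ 41 (mod 72).
Verify: 41 mod 18 = 5, 41 mod 8 = 1, 41 mod 12 = 5.

x ≡ 41 (mod 72).


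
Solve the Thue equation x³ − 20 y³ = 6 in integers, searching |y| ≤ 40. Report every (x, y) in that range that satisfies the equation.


The equation is x³ - 20y³ = 6. For fixed y, x³ = 20·y³ + 6, so a solution requires the RHS to be a perfect cube.
Strategy: iterate y from -40 to 40, compute RHS = 20·y³ + 6, and check whether it is a (positive or negative) perfect cube.
Check small values of y:
  y = 0: RHS = 6 is not a perfect cube.
  y = 1: RHS = 26 is not a perfect cube.
  y = -1: RHS = -14 is not a perfect cube.
  y = 2: RHS = 166 is not a perfect cube.
  y = -2: RHS = -154 is not a perfect cube.
  y = 3: RHS = 546 is not a perfect cube.
  y = -3: RHS = -534 is not a perfect cube.
Continuing the search up to |y| = 40 finds no solutions either.
No (x, y) in the scanned range satisfies the equation.

No integer solutions with |y| ≤ 40.


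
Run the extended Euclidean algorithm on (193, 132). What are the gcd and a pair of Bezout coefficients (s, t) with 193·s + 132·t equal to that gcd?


Euclidean algorithm on (193, 132) — divide until remainder is 0:
  193 = 1 · 132 + 61
  132 = 2 · 61 + 10
  61 = 6 · 10 + 1
  10 = 10 · 1 + 0
gcd(193, 132) = 1.
Track Bezout coefficients alongside the remainders: start with r₀ = 193 = a·1 + b·0 (s = 1, t = 0) and r₁ = 132 = a·0 + b·1 (s = 0, t = 1); each new remainder r_{k+1} = r_{k-1} − q_k·r_k inherits s_{k+1} = s_{k-1} − q_k·s_k, t_{k+1} = t_{k-1} − q_k·t_k, so r_k = a·s_k + b·t_k at every step:
  q = 1: r = 61, s = 1 − 1·0 = 1, t = 0 − 1·1 = -1  (check: 193·1 + 132·(-1) = 61)
  q = 2: r = 10, s = 0 − 2·1 = -2, t = 1 − 2·(-1) = 3  (check: 193·(-2) + 132·3 = 10)
  q = 6: r = 1, s = 1 − 6·(-2) = 13, t = -1 − 6·3 = -19  (check: 193·13 + 132·(-19) = 1)
The row with r = 1 (the gcd) gives the Bezout coefficients s = 13, t = -19.
Result: 193 · (13) + 132 · (-19) = 1.

gcd(193, 132) = 1; s = 13, t = -19 (check: 193·13 + 132·(-19) = 1).


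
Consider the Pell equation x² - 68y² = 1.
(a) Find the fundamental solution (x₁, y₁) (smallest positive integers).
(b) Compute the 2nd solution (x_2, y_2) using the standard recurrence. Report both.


Step 1: Find the fundamental solution (x₁, y₁) of x² - 68y² = 1.
  Expand √68 as a continued fraction. a₀ = ⌊√68⌋ = 8; iterate m_{k+1} = d_k·a_k − m_k, d_{k+1} = (68 − m_{k+1}²)/d_k, a_{k+1} = ⌊(a₀ + m_{k+1})/d_{k+1}⌋ (starting m₀ = 0, d₀ = 1), with convergents p_k = a_k·p_{k-1} + p_{k-2}, q_k = a_k·q_{k-1} + q_{k-2} (p₋₁ = 1, q₋₁ = 0):
  k = 0: a₀ = 8; p₀/q₀ = 8/1; p₀² − 68·q₀² = 64 − 68 = -4.
  k = 1: m = 8, d = 4, a = ⌊(8 + 8)/4⌋ = 4; p/q = (4·8 + 1)/(4·1 + 0) = 33/4; p² − 68·q² = 1089 − 1088 = 1.
  The first convergent with p² − 68·q² = 1 gives the fundamental solution (x₁, y₁) = (33, 4).
Step 2: Apply the recurrence (x_{n+1}, y_{n+1}) = (x₁x_n + 68y₁y_n, x₁y_n + y₁x_n) repeatedly.
  From (x_1, y_1) = (33, 4): x_2 = 33·33 + 68·4·4 = 2177; y_2 = 33·4 + 4·33 = 264.
Step 3: Verify x_2² - 68·y_2² = 4739329 - 4739328 = 1 (should be 1). ✓

(x_1, y_1) = (33, 4); (x_2, y_2) = (2177, 264).


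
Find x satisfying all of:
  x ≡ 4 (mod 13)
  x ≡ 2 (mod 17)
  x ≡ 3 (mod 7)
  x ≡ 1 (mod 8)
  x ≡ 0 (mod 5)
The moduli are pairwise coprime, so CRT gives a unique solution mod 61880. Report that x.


Product of moduli M = 13 · 17 · 7 · 8 · 5 = 61880.
Merge one congruence at a time:
  Start: x ≡ 4 (mod 13).
  Combine with x ≡ 2 (mod 17); new modulus lcm = 221.
    Write x = 4 + 13·t and substitute into x ≡ 2 (mod 17): 13·t ≡ 2 − 4 = -2 (mod 17).
    Reduce coefficients mod 17: 13·t ≡ 15 (mod 17).
    The inverse of 13 mod 17 is 4 (since 13·4 = 52 = 3·17 + 1), so t ≡ 4·15 = 60 ≡ 9 (mod 17).
    Then x = 4 + 13·9 = 121, valid modulo lcm(13, 17) = 221: x ≡ 121 (mod 221).
  Combine with x ≡ 3 (mod 7); new modulus lcm = 1547.
    Write x = 121 + 221·t and substitute into x ≡ 3 (mod 7): 221·t ≡ 3 − 121 = -118 (mod 7).
    Reduce coefficients mod 7: 4·t ≡ 1 (mod 7).
    The inverse of 4 mod 7 is 2 (since 4·2 = 8 = 1·7 + 1), so t ≡ 2·1 = 2 ≡ 2 (mod 7).
    Then x = 121 + 221·2 = 563, valid modulo lcm(221, 7) = 1547: x ≡ 563 (mod 1547).
  Combine with x ≡ 1 (mod 8); new modulus lcm = 12376.
    Write x = 563 + 1547·t and substitute into x ≡ 1 (mod 8): 1547·t ≡ 1 − 563 = -562 (mod 8).
    Reduce coefficients mod 8: 3·t ≡ 6 (mod 8).
    The inverse of 3 mod 8 is 3 (since 3·3 = 9 = 1·8 + 1), so t ≡ 3·6 = 18 ≡ 2 (mod 8).
    Then x = 563 + 1547·2 = 3657, valid modulo lcm(1547, 8) = 12376: x ≡ 3657 (mod 12376).
  Combine with x ≡ 0 (mod 5); new modulus lcm = 61880.
    Write x = 3657 + 12376·t and substitute into x ≡ 0 (mod 5): 12376·t ≡ 0 − 3657 = -3657 (mod 5).
    Reduce coefficients mod 5: 1·t ≡ 3 (mod 5).
    So t ≡ 3 (mod 5).
    Then x = 3657 + 12376·3 = 40785, valid modulo lcm(12376, 5) = 61880: x ≡ 40785 (mod 61880).
Verify against each original: 40785 mod 13 = 4, 40785 mod 17 = 2, 40785 mod 7 = 3, 40785 mod 8 = 1, 40785 mod 5 = 0.

x ≡ 40785 (mod 61880).


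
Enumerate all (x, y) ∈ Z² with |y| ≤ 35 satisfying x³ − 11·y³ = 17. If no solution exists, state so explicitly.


The equation is x³ - 11y³ = 17. For fixed y, x³ = 11·y³ + 17, so a solution requires the RHS to be a perfect cube.
Strategy: iterate y from -35 to 35, compute RHS = 11·y³ + 17, and check whether it is a (positive or negative) perfect cube.
Check small values of y:
  y = 0: RHS = 17 is not a perfect cube.
  y = 1: RHS = 28 is not a perfect cube.
  y = -1: RHS = 6 is not a perfect cube.
  y = 2: RHS = 105 is not a perfect cube.
  y = -2: RHS = -71 is not a perfect cube.
  y = 3: RHS = 314 is not a perfect cube.
  y = -3: RHS = -280 is not a perfect cube.
Continuing the search up to |y| = 35 finds no solutions either.
No (x, y) in the scanned range satisfies the equation.

No integer solutions with |y| ≤ 35.


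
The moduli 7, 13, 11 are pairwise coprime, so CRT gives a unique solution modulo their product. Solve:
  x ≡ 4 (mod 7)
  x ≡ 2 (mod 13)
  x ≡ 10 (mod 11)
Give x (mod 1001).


Moduli 7, 13, 11 are pairwise coprime; by CRT there is a unique solution modulo M = 7 · 13 · 11 = 1001.
Solve pairwise, accumulating the modulus:
  Start with x ≡ 4 (mod 7).
  Combine with x ≡ 2 (mod 13): since gcd(7, 13) = 1, we get a unique residue mod 91.
    Write x = 4 + 7·t and substitute into x ≡ 2 (mod 13): 7·t ≡ 2 − 4 = -2 (mod 13).
    Reduce coefficients mod 13: 7·t ≡ 11 (mod 13).
    The inverse of 7 mod 13 is 2 (since 7·2 = 14 = 1·13 + 1), so t ≡ 2·11 = 22 ≡ 9 (mod 13).
    Then x = 4 + 7·9 = 67, valid modulo lcm(7, 13) = 91: x ≡ 67 (mod 91).
  Combine with x ≡ 10 (mod 11): since gcd(91, 11) = 1, we get a unique residue mod 1001.
    Write x = 67 + 91·t and substitute into x ≡ 10 (mod 11): 91·t ≡ 10 − 67 = -57 (mod 11).
    Reduce coefficients mod 11: 3·t ≡ 9 (mod 11).
    The inverse of 3 mod 11 is 4 (since 3·4 = 12 = 1·11 + 1), so t ≡ 4·9 = 36 ≡ 3 (mod 11).
    Then x = 67 + 91·3 = 340, valid modulo lcm(91, 11) = 1001: x ≡ 340 (mod 1001).
Verify: 340 mod 7 = 4 ✓, 340 mod 13 = 2 ✓, 340 mod 11 = 10 ✓.

x ≡ 340 (mod 1001).


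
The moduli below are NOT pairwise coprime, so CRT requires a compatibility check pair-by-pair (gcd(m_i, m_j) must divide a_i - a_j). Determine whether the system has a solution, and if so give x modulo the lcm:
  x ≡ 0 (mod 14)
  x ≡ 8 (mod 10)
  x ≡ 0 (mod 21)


Moduli 14, 10, 21 are not pairwise coprime, so CRT works modulo lcm(m_i) when all pairwise compatibility conditions hold.
Pairwise compatibility: gcd(m_i, m_j) must divide a_i - a_j for every pair.
Merge one congruence at a time:
  Start: x ≡ 0 (mod 14).
  Combine with x ≡ 8 (mod 10): gcd(14, 10) = 2; 8 - 0 = 8, which IS divisible by 2, so compatible.
    Write x = 0 + 14·t and substitute into x ≡ 8 (mod 10): 14·t ≡ 8 − 0 = 8 (mod 10).
    Divide the congruence (and modulus) by g = 2: 7·t ≡ 4 (mod 5).
    Reduce coefficients mod 5: 2·t ≡ 4 (mod 5).
    The inverse of 2 mod 5 is 3 (since 2·3 = 6 = 1·5 + 1), so t ≡ 3·4 = 12 ≡ 2 (mod 5).
    Then x = 0 + 14·2 = 28, valid modulo lcm(14, 10) = 70: x ≡ 28 (mod 70).
  Combine with x ≡ 0 (mod 21): gcd(70, 21) = 7; 0 - 28 = -28, which IS divisible by 7, so compatible.
    Write x = 28 + 70·t and substitute into x ≡ 0 (mod 21): 70·t ≡ 0 − 28 = -28 (mod 21).
    Divide the congruence (and modulus) by g = 7: 10·t ≡ -4 (mod 3).
    Reduce coefficients mod 3: 1·t ≡ 2 (mod 3).
    So t ≡ 2 (mod 3).
    Then x = 28 + 70·2 = 168, valid modulo lcm(70, 21) = 210: x ≡ 168 (mod 210).
Verify: 168 mod 14 = 0, 168 mod 10 = 8, 168 mod 21 = 0.

x ≡ 168 (mod 210).


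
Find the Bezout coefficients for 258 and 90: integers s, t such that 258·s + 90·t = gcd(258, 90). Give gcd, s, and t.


Euclidean algorithm on (258, 90) — divide until remainder is 0:
  258 = 2 · 90 + 78
  90 = 1 · 78 + 12
  78 = 6 · 12 + 6
  12 = 2 · 6 + 0
gcd(258, 90) = 6.
Track Bezout coefficients alongside the remainders: start with r₀ = 258 = a·1 + b·0 (s = 1, t = 0) and r₁ = 90 = a·0 + b·1 (s = 0, t = 1); each new remainder r_{k+1} = r_{k-1} − q_k·r_k inherits s_{k+1} = s_{k-1} − q_k·s_k, t_{k+1} = t_{k-1} − q_k·t_k, so r_k = a·s_k + b·t_k at every step:
  q = 2: r = 78, s = 1 − 2·0 = 1, t = 0 − 2·1 = -2  (check: 258·1 + 90·(-2) = 78)
  q = 1: r = 12, s = 0 − 1·1 = -1, t = 1 − 1·(-2) = 3  (check: 258·(-1) + 90·3 = 12)
  q = 6: r = 6, s = 1 − 6·(-1) = 7, t = -2 − 6·3 = -20  (check: 258·7 + 90·(-20) = 6)
The row with r = 6 (the gcd) gives the Bezout coefficients s = 7, t = -20.
Result: 258 · (7) + 90 · (-20) = 6.

gcd(258, 90) = 6; s = 7, t = -20 (check: 258·7 + 90·(-20) = 6).


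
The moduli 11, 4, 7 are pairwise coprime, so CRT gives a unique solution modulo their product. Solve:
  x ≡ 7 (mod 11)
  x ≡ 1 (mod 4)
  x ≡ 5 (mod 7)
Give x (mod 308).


Moduli 11, 4, 7 are pairwise coprime; by CRT there is a unique solution modulo M = 11 · 4 · 7 = 308.
Solve pairwise, accumulating the modulus:
  Start with x ≡ 7 (mod 11).
  Combine with x ≡ 1 (mod 4): since gcd(11, 4) = 1, we get a unique residue mod 44.
    Write x = 7 + 11·t and substitute into x ≡ 1 (mod 4): 11·t ≡ 1 − 7 = -6 (mod 4).
    Reduce coefficients mod 4: 3·t ≡ 2 (mod 4).
    The inverse of 3 mod 4 is 3 (since 3·3 = 9 = 2·4 + 1), so t ≡ 3·2 = 6 ≡ 2 (mod 4).
    Then x = 7 + 11·2 = 29, valid modulo lcm(11, 4) = 44: x ≡ 29 (mod 44).
  Combine with x ≡ 5 (mod 7): since gcd(44, 7) = 1, we get a unique residue mod 308.
    Write x = 29 + 44·t and substitute into x ≡ 5 (mod 7): 44·t ≡ 5 − 29 = -24 (mod 7).
    Reduce coefficients mod 7: 2·t ≡ 4 (mod 7).
    The inverse of 2 mod 7 is 4 (since 2·4 = 8 = 1·7 + 1), so t ≡ 4·4 = 16 ≡ 2 (mod 7).
    Then x = 29 + 44·2 = 117, valid modulo lcm(44, 7) = 308: x ≡ 117 (mod 308).
Verify: 117 mod 11 = 7 ✓, 117 mod 4 = 1 ✓, 117 mod 7 = 5 ✓.

x ≡ 117 (mod 308).


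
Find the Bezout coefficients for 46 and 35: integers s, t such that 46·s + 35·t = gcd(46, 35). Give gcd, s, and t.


Euclidean algorithm on (46, 35) — divide until remainder is 0:
  46 = 1 · 35 + 11
  35 = 3 · 11 + 2
  11 = 5 · 2 + 1
  2 = 2 · 1 + 0
gcd(46, 35) = 1.
Track Bezout coefficients alongside the remainders: start with r₀ = 46 = a·1 + b·0 (s = 1, t = 0) and r₁ = 35 = a·0 + b·1 (s = 0, t = 1); each new remainder r_{k+1} = r_{k-1} − q_k·r_k inherits s_{k+1} = s_{k-1} − q_k·s_k, t_{k+1} = t_{k-1} − q_k·t_k, so r_k = a·s_k + b·t_k at every step:
  q = 1: r = 11, s = 1 − 1·0 = 1, t = 0 − 1·1 = -1  (check: 46·1 + 35·(-1) = 11)
  q = 3: r = 2, s = 0 − 3·1 = -3, t = 1 − 3·(-1) = 4  (check: 46·(-3) + 35·4 = 2)
  q = 5: r = 1, s = 1 − 5·(-3) = 16, t = -1 − 5·4 = -21  (check: 46·16 + 35·(-21) = 1)
The row with r = 1 (the gcd) gives the Bezout coefficients s = 16, t = -21.
Result: 46 · (16) + 35 · (-21) = 1.

gcd(46, 35) = 1; s = 16, t = -21 (check: 46·16 + 35·(-21) = 1).


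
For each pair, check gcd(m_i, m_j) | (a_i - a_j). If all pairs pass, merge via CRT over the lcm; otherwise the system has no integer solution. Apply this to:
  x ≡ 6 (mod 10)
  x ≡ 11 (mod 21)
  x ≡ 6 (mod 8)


Moduli 10, 21, 8 are not pairwise coprime, so CRT works modulo lcm(m_i) when all pairwise compatibility conditions hold.
Pairwise compatibility: gcd(m_i, m_j) must divide a_i - a_j for every pair.
Merge one congruence at a time:
  Start: x ≡ 6 (mod 10).
  Combine with x ≡ 11 (mod 21): gcd(10, 21) = 1; 11 - 6 = 5, which IS divisible by 1, so compatible.
    Write x = 6 + 10·t and substitute into x ≡ 11 (mod 21): 10·t ≡ 11 − 6 = 5 (mod 21).
    The inverse of 10 mod 21 is 19 (since 10·19 = 190 = 9·21 + 1), so t ≡ 19·5 = 95 ≡ 11 (mod 21).
    Then x = 6 + 10·11 = 116, valid modulo lcm(10, 21) = 210: x ≡ 116 (mod 210).
  Combine with x ≡ 6 (mod 8): gcd(210, 8) = 2; 6 - 116 = -110, which IS divisible by 2, so compatible.
    Write x = 116 + 210·t and substitute into x ≡ 6 (mod 8): 210·t ≡ 6 − 116 = -110 (mod 8).
    Divide the congruence (and modulus) by g = 2: 105·t ≡ -55 (mod 4).
    Reduce coefficients mod 4: 1·t ≡ 1 (mod 4).
    So t ≡ 1 (mod 4).
    Then x = 116 + 210·1 = 326, valid modulo lcm(210, 8) = 840: x ≡ 326 (mod 840).
Verify: 326 mod 10 = 6, 326 mod 21 = 11, 326 mod 8 = 6.

x ≡ 326 (mod 840).


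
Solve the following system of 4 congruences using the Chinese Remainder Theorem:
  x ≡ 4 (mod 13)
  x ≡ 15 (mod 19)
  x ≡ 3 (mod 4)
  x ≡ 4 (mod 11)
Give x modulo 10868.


Product of moduli M = 13 · 19 · 4 · 11 = 10868.
Merge one congruence at a time:
  Start: x ≡ 4 (mod 13).
  Combine with x ≡ 15 (mod 19); new modulus lcm = 247.
    Write x = 4 + 13·t and substitute into x ≡ 15 (mod 19): 13·t ≡ 15 − 4 = 11 (mod 19).
    The inverse of 13 mod 19 is 3 (since 13·3 = 39 = 2·19 + 1), so t ≡ 3·11 = 33 ≡ 14 (mod 19).
    Then x = 4 + 13·14 = 186, valid modulo lcm(13, 19) = 247: x ≡ 186 (mod 247).
  Combine with x ≡ 3 (mod 4); new modulus lcm = 988.
    Write x = 186 + 247·t and substitute into x ≡ 3 (mod 4): 247·t ≡ 3 − 186 = -183 (mod 4).
    Reduce coefficients mod 4: 3·t ≡ 1 (mod 4).
    The inverse of 3 mod 4 is 3 (since 3·3 = 9 = 2·4 + 1), so t ≡ 3·1 = 3 ≡ 3 (mod 4).
    Then x = 186 + 247·3 = 927, valid modulo lcm(247, 4) = 988: x ≡ 927 (mod 988).
  Combine with x ≡ 4 (mod 11); new modulus lcm = 10868.
    Write x = 927 + 988·t and substitute into x ≡ 4 (mod 11): 988·t ≡ 4 − 927 = -923 (mod 11).
    Reduce coefficients mod 11: 9·t ≡ 1 (mod 11).
    The inverse of 9 mod 11 is 5 (since 9·5 = 45 = 4·11 + 1), so t ≡ 5·1 = 5 ≡ 5 (mod 11).
    Then x = 927 + 988·5 = 5867, valid modulo lcm(988, 11) = 10868: x ≡ 5867 (mod 10868).
Verify against each original: 5867 mod 13 = 4, 5867 mod 19 = 15, 5867 mod 4 = 3, 5867 mod 11 = 4.

x ≡ 5867 (mod 10868).


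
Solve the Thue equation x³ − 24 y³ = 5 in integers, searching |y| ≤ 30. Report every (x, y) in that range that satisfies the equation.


The equation is x³ - 24y³ = 5. For fixed y, x³ = 24·y³ + 5, so a solution requires the RHS to be a perfect cube.
Strategy: iterate y from -30 to 30, compute RHS = 24·y³ + 5, and check whether it is a (positive or negative) perfect cube.
Check small values of y:
  y = 0: RHS = 5 is not a perfect cube.
  y = 1: RHS = 29 is not a perfect cube.
  y = -1: RHS = -19 is not a perfect cube.
  y = 2: RHS = 197 is not a perfect cube.
  y = -2: RHS = -187 is not a perfect cube.
  y = 3: RHS = 653 is not a perfect cube.
  y = -3: RHS = -643 is not a perfect cube.
Continuing the search up to |y| = 30 finds no solutions either.
No (x, y) in the scanned range satisfies the equation.

No integer solutions with |y| ≤ 30.


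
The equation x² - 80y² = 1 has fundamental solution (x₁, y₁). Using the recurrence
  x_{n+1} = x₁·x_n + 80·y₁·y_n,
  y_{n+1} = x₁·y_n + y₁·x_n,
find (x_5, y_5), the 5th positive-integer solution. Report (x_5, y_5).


Step 1: Find the fundamental solution (x₁, y₁) of x² - 80y² = 1.
  Expand √80 as a continued fraction. a₀ = ⌊√80⌋ = 8; iterate m_{k+1} = d_k·a_k − m_k, d_{k+1} = (80 − m_{k+1}²)/d_k, a_{k+1} = ⌊(a₀ + m_{k+1})/d_{k+1}⌋ (starting m₀ = 0, d₀ = 1), with convergents p_k = a_k·p_{k-1} + p_{k-2}, q_k = a_k·q_{k-1} + q_{k-2} (p₋₁ = 1, q₋₁ = 0):
  k = 0: a₀ = 8; p₀/q₀ = 8/1; p₀² − 80·q₀² = 64 − 80 = -16.
  k = 1: m = 8, d = 16, a = ⌊(8 + 8)/16⌋ = 1; p/q = (1·8 + 1)/(1·1 + 0) = 9/1; p² − 80·q² = 81 − 80 = 1.
  The first convergent with p² − 80·q² = 1 gives the fundamental solution (x₁, y₁) = (9, 1).
Step 2: Apply the recurrence (x_{n+1}, y_{n+1}) = (x₁x_n + 80y₁y_n, x₁y_n + y₁x_n) repeatedly.
  From (x_1, y_1) = (9, 1): x_2 = 9·9 + 80·1·1 = 161; y_2 = 9·1 + 1·9 = 18.
  From (x_2, y_2) = (161, 18): x_3 = 9·161 + 80·1·18 = 2889; y_3 = 9·18 + 1·161 = 323.
  From (x_3, y_3) = (2889, 323): x_4 = 9·2889 + 80·1·323 = 51841; y_4 = 9·323 + 1·2889 = 5796.
  From (x_4, y_4) = (51841, 5796): x_5 = 9·51841 + 80·1·5796 = 930249; y_5 = 9·5796 + 1·51841 = 104005.
Step 3: Verify x_5² - 80·y_5² = 865363202001 - 865363202000 = 1 (should be 1). ✓

(x_1, y_1) = (9, 1); (x_5, y_5) = (930249, 104005).


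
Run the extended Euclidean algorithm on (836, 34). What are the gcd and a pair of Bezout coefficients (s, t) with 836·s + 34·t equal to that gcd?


Euclidean algorithm on (836, 34) — divide until remainder is 0:
  836 = 24 · 34 + 20
  34 = 1 · 20 + 14
  20 = 1 · 14 + 6
  14 = 2 · 6 + 2
  6 = 3 · 2 + 0
gcd(836, 34) = 2.
Track Bezout coefficients alongside the remainders: start with r₀ = 836 = a·1 + b·0 (s = 1, t = 0) and r₁ = 34 = a·0 + b·1 (s = 0, t = 1); each new remainder r_{k+1} = r_{k-1} − q_k·r_k inherits s_{k+1} = s_{k-1} − q_k·s_k, t_{k+1} = t_{k-1} − q_k·t_k, so r_k = a·s_k + b·t_k at every step:
  q = 24: r = 20, s = 1 − 24·0 = 1, t = 0 − 24·1 = -24  (check: 836·1 + 34·(-24) = 20)
  q = 1: r = 14, s = 0 − 1·1 = -1, t = 1 − 1·(-24) = 25  (check: 836·(-1) + 34·25 = 14)
  q = 1: r = 6, s = 1 − 1·(-1) = 2, t = -24 − 1·25 = -49  (check: 836·2 + 34·(-49) = 6)
  q = 2: r = 2, s = -1 − 2·2 = -5, t = 25 − 2·(-49) = 123  (check: 836·(-5) + 34·123 = 2)
The row with r = 2 (the gcd) gives the Bezout coefficients s = -5, t = 123.
Result: 836 · (-5) + 34 · (123) = 2.

gcd(836, 34) = 2; s = -5, t = 123 (check: 836·(-5) + 34·123 = 2).


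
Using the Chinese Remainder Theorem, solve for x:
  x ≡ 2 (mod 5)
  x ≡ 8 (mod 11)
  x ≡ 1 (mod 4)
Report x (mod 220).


Moduli 5, 11, 4 are pairwise coprime; by CRT there is a unique solution modulo M = 5 · 11 · 4 = 220.
Solve pairwise, accumulating the modulus:
  Start with x ≡ 2 (mod 5).
  Combine with x ≡ 8 (mod 11): since gcd(5, 11) = 1, we get a unique residue mod 55.
    Write x = 2 + 5·t and substitute into x ≡ 8 (mod 11): 5·t ≡ 8 − 2 = 6 (mod 11).
    The inverse of 5 mod 11 is 9 (since 5·9 = 45 = 4·11 + 1), so t ≡ 9·6 = 54 ≡ 10 (mod 11).
    Then x = 2 + 5·10 = 52, valid modulo lcm(5, 11) = 55: x ≡ 52 (mod 55).
  Combine with x ≡ 1 (mod 4): since gcd(55, 4) = 1, we get a unique residue mod 220.
    Write x = 52 + 55·t and substitute into x ≡ 1 (mod 4): 55·t ≡ 1 − 52 = -51 (mod 4).
    Reduce coefficients mod 4: 3·t ≡ 1 (mod 4).
    The inverse of 3 mod 4 is 3 (since 3·3 = 9 = 2·4 + 1), so t ≡ 3·1 = 3 ≡ 3 (mod 4).
    Then x = 52 + 55·3 = 217, valid modulo lcm(55, 4) = 220: x ≡ 217 (mod 220).
Verify: 217 mod 5 = 2 ✓, 217 mod 11 = 8 ✓, 217 mod 4 = 1 ✓.

x ≡ 217 (mod 220).


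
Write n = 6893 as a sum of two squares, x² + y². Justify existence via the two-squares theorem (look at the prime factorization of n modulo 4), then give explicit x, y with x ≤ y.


Step 1: Factor n = 6893 = 61 · 113.
Step 2: Check the mod-4 condition on each prime factor: 61 ≡ 1 (mod 4), exponent 1; 113 ≡ 1 (mod 4), exponent 1.
All primes ≡ 3 (mod 4) appear to even exponent (or don't appear), so by the two-squares theorem n IS expressible as a sum of two squares.
Step 3: Build a representation. Here n = 61 · 113 is a product of primes ≡ 1 (mod 4). Each prime p ≡ 1 (mod 4) is itself a sum of two squares; find a² by testing p − a² for a perfect square:
  61: 61 − 1² = 60, 61 − 2² = 57, 61 − 3² = 52, 61 − 4² = 45, 61 − 5² = 36 = 6² ⇒ 61 = 5² + 6².
  113: 113 − 1² = 112, 113 − 2² = 109, 113 − 3² = 104, 113 − 4² = 97, 113 − 5² = 88, 113 − 6² = 77, 113 − 7² = 64 = 8² ⇒ 113 = 7² + 8².
  Combine using the Brahmagupta–Fibonacci identity (a² + b²)(c² + d²) = (ac − bd)² + (ad + bc)² = (ac + bd)² + (ad − bc)²:
  61 · 113 = 6893: from (5² + 6²)(7² + 8²), take (5·7 − 6·8, 5·8 + 6·7) = (35 − 48, 40 + 42) = (-13, 82); dropping signs (only squares matter) gives (13, 82); check 13² + 82² = 169 + 6724 = 6893 ✓.
Step 4: Order so x ≤ y and verify: 13² + 82² = 169 + 6724 = 6893 = n. ✓

n = 6893 = 13² + 82² (one valid representation with x ≤ y).


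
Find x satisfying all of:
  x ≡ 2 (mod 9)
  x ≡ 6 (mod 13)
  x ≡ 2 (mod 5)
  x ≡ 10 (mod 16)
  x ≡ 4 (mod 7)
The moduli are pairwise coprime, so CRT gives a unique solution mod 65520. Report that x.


Product of moduli M = 9 · 13 · 5 · 16 · 7 = 65520.
Merge one congruence at a time:
  Start: x ≡ 2 (mod 9).
  Combine with x ≡ 6 (mod 13); new modulus lcm = 117.
    Write x = 2 + 9·t and substitute into x ≡ 6 (mod 13): 9·t ≡ 6 − 2 = 4 (mod 13).
    The inverse of 9 mod 13 is 3 (since 9·3 = 27 = 2·13 + 1), so t ≡ 3·4 = 12 ≡ 12 (mod 13).
    Then x = 2 + 9·12 = 110, valid modulo lcm(9, 13) = 117: x ≡ 110 (mod 117).
  Combine with x ≡ 2 (mod 5); new modulus lcm = 585.
    Write x = 110 + 117·t and substitute into x ≡ 2 (mod 5): 117·t ≡ 2 − 110 = -108 (mod 5).
    Reduce coefficients mod 5: 2·t ≡ 2 (mod 5).
    The inverse of 2 mod 5 is 3 (since 2·3 = 6 = 1·5 + 1), so t ≡ 3·2 = 6 ≡ 1 (mod 5).
    Then x = 110 + 117·1 = 227, valid modulo lcm(117, 5) = 585: x ≡ 227 (mod 585).
  Combine with x ≡ 10 (mod 16); new modulus lcm = 9360.
    Write x = 227 + 585·t and substitute into x ≡ 10 (mod 16): 585·t ≡ 10 − 227 = -217 (mod 16).
    Reduce coefficients mod 16: 9·t ≡ 7 (mod 16).
    The inverse of 9 mod 16 is 9 (since 9·9 = 81 = 5·16 + 1), so t ≡ 9·7 = 63 ≡ 15 (mod 16).
    Then x = 227 + 585·15 = 9002, valid modulo lcm(585, 16) = 9360: x ≡ 9002 (mod 9360).
  Combine with x ≡ 4 (mod 7); new modulus lcm = 65520.
    Write x = 9002 + 9360·t and substitute into x ≡ 4 (mod 7): 9360·t ≡ 4 − 9002 = -8998 (mod 7).
    Reduce coefficients mod 7: 1·t ≡ 4 (mod 7).
    So t ≡ 4 (mod 7).
    Then x = 9002 + 9360·4 = 46442, valid modulo lcm(9360, 7) = 65520: x ≡ 46442 (mod 65520).
Verify against each original: 46442 mod 9 = 2, 46442 mod 13 = 6, 46442 mod 5 = 2, 46442 mod 16 = 10, 46442 mod 7 = 4.

x ≡ 46442 (mod 65520).


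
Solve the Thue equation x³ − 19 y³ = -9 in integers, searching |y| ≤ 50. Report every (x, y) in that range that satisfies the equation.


The equation is x³ - 19y³ = -9. For fixed y, x³ = 19·y³ − 9, so a solution requires the RHS to be a perfect cube.
Strategy: iterate y from -50 to 50, compute RHS = 19·y³ − 9, and check whether it is a (positive or negative) perfect cube.
Check small values of y:
  y = 0: RHS = -9 is not a perfect cube.
  y = 1: RHS = 10 is not a perfect cube.
  y = -1: RHS = -28 is not a perfect cube.
  y = 2: RHS = 143 is not a perfect cube.
  y = -2: RHS = -161 is not a perfect cube.
  y = 3: RHS = 504 is not a perfect cube.
  y = -3: RHS = -522 is not a perfect cube.
Continuing the search up to |y| = 50 finds no solutions either.
No (x, y) in the scanned range satisfies the equation.

No integer solutions with |y| ≤ 50.


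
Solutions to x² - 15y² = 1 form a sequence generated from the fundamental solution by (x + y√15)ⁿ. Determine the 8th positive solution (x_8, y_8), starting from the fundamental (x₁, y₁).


Step 1: Find the fundamental solution (x₁, y₁) of x² - 15y² = 1.
  Expand √15 as a continued fraction. a₀ = ⌊√15⌋ = 3; iterate m_{k+1} = d_k·a_k − m_k, d_{k+1} = (15 − m_{k+1}²)/d_k, a_{k+1} = ⌊(a₀ + m_{k+1})/d_{k+1}⌋ (starting m₀ = 0, d₀ = 1), with convergents p_k = a_k·p_{k-1} + p_{k-2}, q_k = a_k·q_{k-1} + q_{k-2} (p₋₁ = 1, q₋₁ = 0):
  k = 0: a₀ = 3; p₀/q₀ = 3/1; p₀² − 15·q₀² = 9 − 15 = -6.
  k = 1: m = 3, d = 6, a = ⌊(3 + 3)/6⌋ = 1; p/q = (1·3 + 1)/(1·1 + 0) = 4/1; p² − 15·q² = 16 − 15 = 1.
  The first convergent with p² − 15·q² = 1 gives the fundamental solution (x₁, y₁) = (4, 1).
Step 2: Apply the recurrence (x_{n+1}, y_{n+1}) = (x₁x_n + 15y₁y_n, x₁y_n + y₁x_n) repeatedly.
  From (x_1, y_1) = (4, 1): x_2 = 4·4 + 15·1·1 = 31; y_2 = 4·1 + 1·4 = 8.
  From (x_2, y_2) = (31, 8): x_3 = 4·31 + 15·1·8 = 244; y_3 = 4·8 + 1·31 = 63.
  From (x_3, y_3) = (244, 63): x_4 = 4·244 + 15·1·63 = 1921; y_4 = 4·63 + 1·244 = 496.
  From (x_4, y_4) = (1921, 496): x_5 = 4·1921 + 15·1·496 = 15124; y_5 = 4·496 + 1·1921 = 3905.
  From (x_5, y_5) = (15124, 3905): x_6 = 4·15124 + 15·1·3905 = 119071; y_6 = 4·3905 + 1·15124 = 30744.
  From (x_6, y_6) = (119071, 30744): x_7 = 4·119071 + 15·1·30744 = 937444; y_7 = 4·30744 + 1·119071 = 242047.
  From (x_7, y_7) = (937444, 242047): x_8 = 4·937444 + 15·1·242047 = 7380481; y_8 = 4·242047 + 1·937444 = 1905632.
Step 3: Verify x_8² - 15·y_8² = 54471499791361 - 54471499791360 = 1 (should be 1). ✓

(x_1, y_1) = (4, 1); (x_8, y_8) = (7380481, 1905632).


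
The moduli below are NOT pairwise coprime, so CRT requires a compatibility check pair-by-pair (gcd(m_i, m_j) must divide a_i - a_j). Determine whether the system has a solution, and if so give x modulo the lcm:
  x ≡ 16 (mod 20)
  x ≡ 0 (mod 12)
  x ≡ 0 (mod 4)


Moduli 20, 12, 4 are not pairwise coprime, so CRT works modulo lcm(m_i) when all pairwise compatibility conditions hold.
Pairwise compatibility: gcd(m_i, m_j) must divide a_i - a_j for every pair.
Merge one congruence at a time:
  Start: x ≡ 16 (mod 20).
  Combine with x ≡ 0 (mod 12): gcd(20, 12) = 4; 0 - 16 = -16, which IS divisible by 4, so compatible.
    Write x = 16 + 20·t and substitute into x ≡ 0 (mod 12): 20·t ≡ 0 − 16 = -16 (mod 12).
    Divide the congruence (and modulus) by g = 4: 5·t ≡ -4 (mod 3).
    Reduce coefficients mod 3: 2·t ≡ 2 (mod 3).
    The inverse of 2 mod 3 is 2 (since 2·2 = 4 = 1·3 + 1), so t ≡ 2·2 = 4 ≡ 1 (mod 3).
    Then x = 16 + 20·1 = 36, valid modulo lcm(20, 12) = 60: x ≡ 36 (mod 60).
  Combine with x ≡ 0 (mod 4): gcd(60, 4) = 4; 0 - 36 = -36, which IS divisible by 4, so compatible.
    Write x = 36 + 60·t and substitute into x ≡ 0 (mod 4): 60·t ≡ 0 − 36 = -36 (mod 4).
    Divide the congruence (and modulus) by g = 4: 15·t ≡ -9 (mod 1).
    Modulo 1 every t works; take t = 0.
    Then x = 36 + 60·0 = 36, valid modulo lcm(60, 4) = 60: x ≡ 36 (mod 60).
Verify: 36 mod 20 = 16, 36 mod 12 = 0, 36 mod 4 = 0.

x ≡ 36 (mod 60).


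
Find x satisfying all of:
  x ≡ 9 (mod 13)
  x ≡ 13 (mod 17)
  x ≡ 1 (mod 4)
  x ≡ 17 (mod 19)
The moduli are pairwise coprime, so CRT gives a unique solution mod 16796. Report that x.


Product of moduli M = 13 · 17 · 4 · 19 = 16796.
Merge one congruence at a time:
  Start: x ≡ 9 (mod 13).
  Combine with x ≡ 13 (mod 17); new modulus lcm = 221.
    Write x = 9 + 13·t and substitute into x ≡ 13 (mod 17): 13·t ≡ 13 − 9 = 4 (mod 17).
    The inverse of 13 mod 17 is 4 (since 13·4 = 52 = 3·17 + 1), so t ≡ 4·4 = 16 ≡ 16 (mod 17).
    Then x = 9 + 13·16 = 217, valid modulo lcm(13, 17) = 221: x ≡ 217 (mod 221).
  Combine with x ≡ 1 (mod 4); new modulus lcm = 884.
    Write x = 217 + 221·t and substitute into x ≡ 1 (mod 4): 221·t ≡ 1 − 217 = -216 (mod 4).
    Reduce coefficients mod 4: 1·t ≡ 0 (mod 4).
    So t ≡ 0 (mod 4).
    Then x = 217 + 221·0 = 217, valid modulo lcm(221, 4) = 884: x ≡ 217 (mod 884).
  Combine with x ≡ 17 (mod 19); new modulus lcm = 16796.
    Write x = 217 + 884·t and substitute into x ≡ 17 (mod 19): 884·t ≡ 17 − 217 = -200 (mod 19).
    Reduce coefficients mod 19: 10·t ≡ 9 (mod 19).
    The inverse of 10 mod 19 is 2 (since 10·2 = 20 = 1·19 + 1), so t ≡ 2·9 = 18 ≡ 18 (mod 19).
    Then x = 217 + 884·18 = 16129, valid modulo lcm(884, 19) = 16796: x ≡ 16129 (mod 16796).
Verify against each original: 16129 mod 13 = 9, 16129 mod 17 = 13, 16129 mod 4 = 1, 16129 mod 19 = 17.

x ≡ 16129 (mod 16796).


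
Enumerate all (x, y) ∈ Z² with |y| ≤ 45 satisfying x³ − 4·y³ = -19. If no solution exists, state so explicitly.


The equation is x³ - 4y³ = -19. For fixed y, x³ = 4·y³ − 19, so a solution requires the RHS to be a perfect cube.
Strategy: iterate y from -45 to 45, compute RHS = 4·y³ − 19, and check whether it is a (positive or negative) perfect cube.
Check small values of y:
  y = 0: RHS = -19 is not a perfect cube.
  y = 1: RHS = -15 is not a perfect cube.
  y = -1: RHS = -23 is not a perfect cube.
  y = 2: RHS = 13 is not a perfect cube.
  y = -2: RHS = -51 is not a perfect cube.
  y = 3: RHS = 89 is not a perfect cube.
  y = -3: RHS = -127 is not a perfect cube.
Continuing the search up to |y| = 45 finds no solutions either.
No (x, y) in the scanned range satisfies the equation.

No integer solutions with |y| ≤ 45.


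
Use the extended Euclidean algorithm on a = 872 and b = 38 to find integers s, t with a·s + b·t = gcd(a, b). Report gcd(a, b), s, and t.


Euclidean algorithm on (872, 38) — divide until remainder is 0:
  872 = 22 · 38 + 36
  38 = 1 · 36 + 2
  36 = 18 · 2 + 0
gcd(872, 38) = 2.
Track Bezout coefficients alongside the remainders: start with r₀ = 872 = a·1 + b·0 (s = 1, t = 0) and r₁ = 38 = a·0 + b·1 (s = 0, t = 1); each new remainder r_{k+1} = r_{k-1} − q_k·r_k inherits s_{k+1} = s_{k-1} − q_k·s_k, t_{k+1} = t_{k-1} − q_k·t_k, so r_k = a·s_k + b·t_k at every step:
  q = 22: r = 36, s = 1 − 22·0 = 1, t = 0 − 22·1 = -22  (check: 872·1 + 38·(-22) = 36)
  q = 1: r = 2, s = 0 − 1·1 = -1, t = 1 − 1·(-22) = 23  (check: 872·(-1) + 38·23 = 2)
The row with r = 2 (the gcd) gives the Bezout coefficients s = -1, t = 23.
Result: 872 · (-1) + 38 · (23) = 2.

gcd(872, 38) = 2; s = -1, t = 23 (check: 872·(-1) + 38·23 = 2).


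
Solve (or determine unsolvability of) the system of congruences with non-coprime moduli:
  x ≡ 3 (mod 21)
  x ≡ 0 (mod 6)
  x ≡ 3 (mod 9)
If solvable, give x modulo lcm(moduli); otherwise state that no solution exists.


Moduli 21, 6, 9 are not pairwise coprime, so CRT works modulo lcm(m_i) when all pairwise compatibility conditions hold.
Pairwise compatibility: gcd(m_i, m_j) must divide a_i - a_j for every pair.
Merge one congruence at a time:
  Start: x ≡ 3 (mod 21).
  Combine with x ≡ 0 (mod 6): gcd(21, 6) = 3; 0 - 3 = -3, which IS divisible by 3, so compatible.
    Write x = 3 + 21·t and substitute into x ≡ 0 (mod 6): 21·t ≡ 0 − 3 = -3 (mod 6).
    Divide the congruence (and modulus) by g = 3: 7·t ≡ -1 (mod 2).
    Reduce coefficients mod 2: 1·t ≡ 1 (mod 2).
    So t ≡ 1 (mod 2).
    Then x = 3 + 21·1 = 24, valid modulo lcm(21, 6) = 42: x ≡ 24 (mod 42).
  Combine with x ≡ 3 (mod 9): gcd(42, 9) = 3; 3 - 24 = -21, which IS divisible by 3, so compatible.
    Write x = 24 + 42·t and substitute into x ≡ 3 (mod 9): 42·t ≡ 3 − 24 = -21 (mod 9).
    Divide the congruence (and modulus) by g = 3: 14·t ≡ -7 (mod 3).
    Reduce coefficients mod 3: 2·t ≡ 2 (mod 3).
    The inverse of 2 mod 3 is 2 (since 2·2 = 4 = 1·3 + 1), so t ≡ 2·2 = 4 ≡ 1 (mod 3).
    Then x = 24 + 42·1 = 66, valid modulo lcm(42, 9) = 126: x ≡ 66 (mod 126).
Verify: 66 mod 21 = 3, 66 mod 6 = 0, 66 mod 9 = 3.

x ≡ 66 (mod 126).
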